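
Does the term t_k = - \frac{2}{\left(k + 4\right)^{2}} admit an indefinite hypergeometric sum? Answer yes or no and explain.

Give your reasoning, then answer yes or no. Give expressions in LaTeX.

The ratio is (k + 4)**2/(k + 5)**2.
Gosper form: A/B · C(k+1)/C(k) with A=k**2 + 8*k + 16, B=k**2 + 10*k + 25, C=1.
Key eq: (k**2 + 8*k + 16)·f(k+1) = (k**2 + 8*k + 16)·f(k) + (1).
d = 0 from the (2,2,0) case.
Generic f = c0 gives residual -1; -1 = 0 cannot hold, so t_k is not Gosper-summable.

No; the coefficient equations for f are inconsistent.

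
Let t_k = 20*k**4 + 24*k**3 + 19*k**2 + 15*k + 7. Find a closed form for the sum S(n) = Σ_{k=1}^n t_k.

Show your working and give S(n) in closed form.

S(n) = n*(4*n**4 + 16*n**3 + 25*n**2 + 23*n + 17)

Ratio r(k) = (20*k**4 + 104*k**3 + 211*k**2 + 205*k + 85)/(20*k**4 + 24*k**3 + 19*k**2 + 15*k + 7).
Take A(k)=1, B(k)=1, C(k)=k**4 + 6*k**3/5 + 19*k**2/20 + 3*k/4 + 7/20.
f must satisfy (1)·f(k+1) − (1)·f(k) = k**4 + 6*k**3/5 + 19*k**2/20 + 3*k/4 + 7/20.
Bound: deg f ≤ 5.
Solving with deg f ≤ 5: f(k) = k*(4*k**4 - 4*k**3 + k**2 + 4*k + 2)/20.
Certificate R = B(k−1)f/C = k*(4*k**4 - 4*k**3 + k**2 + 4*k + 2)/(20*k**4 + 24*k**3 + 19*k**2 + 15*k + 7) gives s_k = k*(4*k**4 - 4*k**3 + k**2 + 4*k + 2).
Δs = 20*k**4 + 24*k**3 + 19*k**2 + 15*k + 7, as required.
Σ_(k=1)^n t_k = s_(n+1) − s_(1) = (4*n**5 + 16*n**4 + 25*n**3 + 23*n**2 + 17*n + 7) − (7), i.e. n*(4*n**4 + 16*n**3 + 25*n**2 + 23*n + 17).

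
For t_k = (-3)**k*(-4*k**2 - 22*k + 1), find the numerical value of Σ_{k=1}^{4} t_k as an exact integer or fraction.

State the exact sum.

r(k) = 3*(-4*k**2 - 30*k - 25)/(4*k**2 + 22*k - 1) after simplifying.
Factor: A=-3; B=1; C=k**2 + 11*k/2 - 1/4.
Solve (-3)·f(k+1) − (1)·f(k) = k**2 + 11*k/2 - 1/4.
d = 2 from the (0,0,2) case.
Solve for f: f(k) = -(k**2 + 4*k - 4)/4 (degree 2 ≤ 2).
Get s_k = R·t_k = (-3)**k*(k**2 + 4*k - 4) with R(k) = B(k−1)f(k)/C(k) = -(k**2 + 4*k - 4)/(4*k**2 + 22*k - 1).
s_(k+1) − s_k = (-3)**k*(-4*k**2 - 22*k + 1) = t_k.
Telescoping: Σ = s_(5) − s_(1) = -9963 − (-3) = -9960.

Σ = -9960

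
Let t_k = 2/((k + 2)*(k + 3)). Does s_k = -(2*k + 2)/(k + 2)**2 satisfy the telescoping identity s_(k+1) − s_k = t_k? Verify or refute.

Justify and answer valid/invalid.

s_(k+1) = 2*(-k - 2)/(k + 3)**2
s_(k+1) − s_k = 2*(k**2 + 3*k + 1)/(k**4 + 10*k**3 + 37*k**2 + 60*k + 36)
(s_(k+1) − s_k) − t_k = 2*(-2*k - 5)/(k**4 + 10*k**3 + 37*k**2 + 60*k + 36)

Invalid: residual 2*(-2*k - 5)/(k**4 + 10*k**3 + 37*k**2 + 60*k + 36) ≠ 0.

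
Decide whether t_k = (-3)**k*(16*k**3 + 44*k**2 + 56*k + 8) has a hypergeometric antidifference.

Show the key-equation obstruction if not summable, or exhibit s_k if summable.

r(k) = 3*(-4*k**3 - 23*k**2 - 48*k - 31)/(4*k**3 + 11*k**2 + 14*k + 2) after simplifying.
Factor: A=-3; B=1; C=k**3 + 11*k**2/4 + 7*k/2 + 1/2.
Set up (-3)·f(k+1) − (1)·f(k) − (k**3 + 11*k**2/4 + 7*k/2 + 1/2) = 0.
Bound: deg f ≤ 3.
Solve for f: f(k) = -(2*k**3 + k**2 + k - 2)/8 (degree 3 ≤ 3).
So s_k = (B(k−1)f/C)·t_k = (-(2*k**3 + k**2 + k - 2)/(2*(4*k**3 + 11*k**2 + 14*k + 2)))·t_k = 2*(-3)**k*(-2*k**3 - k**2 - k + 2).
s_(k+1) − s_k = (-3)**k*(16*k**3 + 44*k**2 + 56*k + 8) = t_k.

Yes. s_k = 2*(-3)**k*(-2*k**3 - k**2 - k + 2).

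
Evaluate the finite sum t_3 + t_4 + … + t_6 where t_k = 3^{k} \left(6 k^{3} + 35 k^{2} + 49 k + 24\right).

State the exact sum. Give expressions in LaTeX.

t_(k+1)/t_k = 3*(6*k**3 + 53*k**2 + 137*k + 114)/(6*k**3 + 35*k**2 + 49*k + 24).
Gosper form: A/B · C(k+1)/C(k) with A=3, B=1, C=k**3 + 35*k**2/6 + 49*k/6 + 4.
Set up (3)·f(k+1) − (1)·f(k) − (k**3 + 35*k**2/6 + 49*k/6 + 4) = 0.
deg f ≤ 3 (via 0,0,3).
Solve for f: f(k) = (3*k**3 + 4*k**2 - k + 3)/6 (degree 3 ≤ 3).
So s_k = (B(k−1)f/C)·t_k = ((3*k**3 + 4*k**2 - k + 3)/(6*k**3 + 35*k**2 + 49*k + 24))·t_k = 3**k*(3*k**3 + 4*k**2 - k + 3).
Δs = 3**k*(6*k**3 + 35*k**2 + 49*k + 24), as required.
Σ_(k=3)^(6) t_k = s_(7) − s_(3) = 2670327 − (3159) = 2667168.

Σ = 2667168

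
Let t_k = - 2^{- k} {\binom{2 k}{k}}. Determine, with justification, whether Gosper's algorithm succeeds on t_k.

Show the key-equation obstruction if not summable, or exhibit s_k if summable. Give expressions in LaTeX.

r(k) = (2*k + 1)/(k + 1) after simplifying.
Gosper form: A/B · C(k+1)/C(k) with A=2*k + 1, B=k + 1, C=1.
Key eq: (2*k + 1)·f(k+1) = (k)·f(k) + (1).
From deg A=1, deg B=1, deg C=0: d=-1.
Bound -1 < 0, so the key equation has no polynomial solution.

No — negative degree bound, so no certificate f.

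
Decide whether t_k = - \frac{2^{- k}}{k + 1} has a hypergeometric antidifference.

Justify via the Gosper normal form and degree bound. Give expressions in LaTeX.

Compute t_(k+1)/t_k: get (k + 1)/(2*(k + 2)).
Take A(k)=k/2 + 1/2, B(k)=k + 2, C(k)=1.
Need (k/2 + 1/2)·f(k+1) − (k + 1)·f(k) = 1.
Degrees (1,1,0) ⇒ d ≤ -1.
deg f ≤ -1 is impossible — no certificate.

No — t_k has no hypergeometric antidifference.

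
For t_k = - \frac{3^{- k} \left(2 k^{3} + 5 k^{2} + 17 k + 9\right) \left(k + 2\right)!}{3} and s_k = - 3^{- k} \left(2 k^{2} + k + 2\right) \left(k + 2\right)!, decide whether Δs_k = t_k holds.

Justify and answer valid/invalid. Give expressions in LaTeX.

s_(k+1) = -(2*k**2 + 5*k + 5)*factorial(k + 3)/(3*3**k)
s_(k+1) − s_k = -(2*k**3 + 5*k**2 + 17*k + 9)*factorial(k + 2)/(3*3**k)
(s_(k+1) − s_k) − t_k = 0

Valid: the claim telescopes to t_k.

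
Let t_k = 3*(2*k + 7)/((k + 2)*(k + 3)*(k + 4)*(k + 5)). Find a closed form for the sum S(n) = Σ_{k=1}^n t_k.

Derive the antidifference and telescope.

S(n) = n*(n + 8)/(5*(n**2 + 8*n + 15))

Compute t_(k+1)/t_k: get (k + 2)*(2*k + 9)/((k + 6)*(2*k + 7)).
Gosper form: A/B · C(k+1)/C(k) with A=k + 2, B=k + 6, C=k + 7/2.
f must satisfy (k + 2)·f(k+1) − (k + 5)·f(k) = k + 7/2.
deg f ≤ 3 (via 1,1,1).
Coefficient equations give f(k) = k*(k + 3)*(k + 6)/16.
Get s_k = R·t_k = 3*k*(k + 6)/(8*(k**2 + 6*k + 8)) with R(k) = B(k−1)f(k)/C(k) = k*(k + 3)*(k + 5)*(k + 6)/(8*(2*k + 7)).
s_(k+1) − s_k = 3*(2*k + 7)/(k**4 + 14*k**3 + 71*k**2 + 154*k + 120) = t_k.
Evaluate: s_(n+1) = 3*(n**2 + 8*n + 7)/(8*(n**2 + 8*n + 15)); subtract s_(1) = 7/40 ⇒ S(n) = n*(n + 8)/(5*(n**2 + 8*n + 15)).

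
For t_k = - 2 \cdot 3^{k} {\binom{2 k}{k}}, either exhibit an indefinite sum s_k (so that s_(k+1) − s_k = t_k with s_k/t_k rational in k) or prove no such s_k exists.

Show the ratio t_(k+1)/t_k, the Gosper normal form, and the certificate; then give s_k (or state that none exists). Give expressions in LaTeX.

no hypergeometric antidifference exists

Compute t_(k+1)/t_k: get 6*(2*k + 1)/(k + 1).
Take A(k)=12*k + 6, B(k)=k + 1, C(k)=1.
f must satisfy (12*k + 6)·f(k+1) − (k)·f(k) = 1.
From deg A=1, deg B=1, deg C=0: d=-1.
Bound -1 < 0, so the key equation has no polynomial solution.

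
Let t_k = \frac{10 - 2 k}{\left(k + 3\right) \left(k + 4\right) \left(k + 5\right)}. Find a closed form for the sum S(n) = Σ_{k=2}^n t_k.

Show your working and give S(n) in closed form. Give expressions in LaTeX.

S(n) = \frac{- n^{2} + 21 n - 20}{15 \left(n^{2} + 9 n + 20\right)}

r(k) = (k - 4)*(k + 3)/((k - 5)*(k + 6)) after simplifying.
Take A(k)=k + 3, B(k)=k + 6, C(k)=k - 5.
Set up (k + 3)·f(k+1) − (k + 5)·f(k) − (k - 5) = 0.
deg f ≤ 2 (via 1,1,1).
Coefficient equations give f(k) = -k*(k + 19)/12.
R(k) = B(k−1)·f(k)/C(k) = -k*(k + 5)*(k + 19)/(12*(k - 5)); s_k = R·t_k = k*(k + 19)/(6*(k + 3)*(k + 4)).
s_(k+1) − s_k = 2*(5 - k)/(k**3 + 12*k**2 + 47*k + 60) = t_k.
s_(n+1) = (n**2 + 21*n + 20)/(6*(n**2 + 9*n + 20)) and s_(2) = 7/30, so S(n) = (-n**2 + 21*n - 20)/(15*(n**2 + 9*n + 20)).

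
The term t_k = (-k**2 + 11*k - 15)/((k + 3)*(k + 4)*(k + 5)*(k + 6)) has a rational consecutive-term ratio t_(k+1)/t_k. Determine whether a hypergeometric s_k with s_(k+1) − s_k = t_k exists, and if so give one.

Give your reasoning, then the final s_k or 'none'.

The ratio is (k + 3)*(-11*k + (k + 1)**2 + 4)/((k + 7)*(k**2 - 11*k + 15)).
So A=k + 3 and B=k + 7, with C=k**2 - 11*k + 15.
Solve (k + 3)·f(k+1) − (k + 6)·f(k) = k**2 - 11*k + 15.
d = 3 from the (1,1,2) case.
Solve for f: f(k) = k*(k**2 - 3*k + 77)/15 (degree 3 ≤ 3).
Then R = B(k−1)f/C = k*(k + 6)*(k**2 - 3*k + 77)/(15*(k**2 - 11*k + 15)), so s_k = R(k)·t_k = k*(-k**2 + 3*k - 77)/(15*(k + 3)*(k + 4)*(k + 5)).
s_(k+1) − s_k = (-k**2 + 11*k - 15)/(k**4 + 18*k**3 + 119*k**2 + 342*k + 360) = t_k.

s_k = k*(-k**2 + 3*k - 77)/(15*(k + 3)*(k + 4)*(k + 5))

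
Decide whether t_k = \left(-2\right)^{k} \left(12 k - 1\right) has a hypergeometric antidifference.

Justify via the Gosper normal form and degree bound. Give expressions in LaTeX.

Yes. s_k = \left(-2\right)^{k} \left(3 - 4 k\right).

Ratio r(k) = 2*(-12*k - 11)/(12*k - 1).
Take A(k)=-2, B(k)=1, C(k)=k - 1/12.
f must satisfy (-2)·f(k+1) − (1)·f(k) = k - 1/12.
Bound: deg f ≤ 1.
A polynomial solution: f(k) = -(4*k - 3)/12.
Then R = B(k−1)f/C = -(4*k - 3)/(12*k - 1), so s_k = R(k)·t_k = (-2)**k*(3 - 4*k).
Check: Δs_k = (-2)**k*(12*k - 1). ✓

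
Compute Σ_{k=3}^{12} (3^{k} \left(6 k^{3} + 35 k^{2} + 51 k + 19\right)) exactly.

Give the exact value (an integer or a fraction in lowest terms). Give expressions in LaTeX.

Step 1: r(k) = 3*(6*k**3 + 53*k**2 + 139*k + 111)/(6*k**3 + 35*k**2 + 51*k + 19).
Factor: A=3; B=1; C=k**3 + 35*k**2/6 + 17*k/2 + 19/6.
Key eq: (3)·f(k+1) = (1)·f(k) + (k**3 + 35*k**2/6 + 17*k/2 + 19/6).
deg f ≤ 3 (via 0,0,3).
Coefficient equations give f(k) = (k + 1)*(3*k**2 + k - 1)/6.
Get s_k = R·t_k = 3**k*(3*k**3 + 4*k**2 - 1) with R(k) = B(k−1)f(k)/C(k) = (k + 1)*(3*k**2 + k - 1)/(6*k**3 + 35*k**2 + 51*k + 19).
Check: Δs_k = 3**k*(6*k**3 + 35*k**2 + 51*k + 19). ✓
Evaluate s at k=13 and k=3: 11584350918 and 3132; difference 11584347786.

Σ = 11584347786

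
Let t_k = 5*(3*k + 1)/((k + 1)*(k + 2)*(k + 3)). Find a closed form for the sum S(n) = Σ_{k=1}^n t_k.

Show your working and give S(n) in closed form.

The ratio is (k + 1)*(3*k + 4)/((k + 4)*(3*k + 1)).
Take A(k)=k + 1, B(k)=k + 4, C(k)=k + 1/3.
Set up (k + 1)·f(k+1) − (k + 3)·f(k) − (k + 1/3) = 0.
deg f ≤ 2 (via 1,1,1).
Coefficient equations give f(k) = k**2/3.
Get s_k = R·t_k = 5*k**2/((k + 1)*(k + 2)) with R(k) = B(k−1)f(k)/C(k) = k**2*(k + 3)/(3*k + 1).
Δs = 5*(3*k + 1)/(k**3 + 6*k**2 + 11*k + 6), as required.
s_(n+1) = 5*(n**2 + 2*n + 1)/(n**2 + 5*n + 6) and s_(1) = 5/6, so S(n) = 5*n*(5*n + 7)/(6*(n**2 + 5*n + 6)).

S(n) = 5*n*(5*n + 7)/(6*(n**2 + 5*n + 6))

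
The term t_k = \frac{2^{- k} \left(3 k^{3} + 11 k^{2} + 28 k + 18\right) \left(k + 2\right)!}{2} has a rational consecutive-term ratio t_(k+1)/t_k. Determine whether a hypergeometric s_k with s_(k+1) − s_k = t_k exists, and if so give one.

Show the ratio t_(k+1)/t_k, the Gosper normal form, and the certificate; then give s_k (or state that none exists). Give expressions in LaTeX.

s_k = 2^{- k} \left(3 k^{2} + 2 k + 3\right) \left(k + 2\right)!

The ratio is (3*k**4 + 29*k**3 + 119*k**2 + 237*k + 180)/(2*(3*k**3 + 11*k**2 + 28*k + 18)).
So A=k/2 + 3/2 and B=1, with C=k**3 + 11*k**2/3 + 28*k/3 + 6.
f must satisfy (k/2 + 3/2)·f(k+1) − (1)·f(k) = k**3 + 11*k**2/3 + 28*k/3 + 6.
deg f ≤ 2 (via 1,0,3).
Match coefficients ⇒ f(k) = 2*(3*k**2 + 2*k + 3)/3.
Then R = B(k−1)f/C = 2*(3*k**2 + 2*k + 3)/(3*k**3 + 11*k**2 + 28*k + 18), so s_k = R(k)·t_k = (3*k**2 + 2*k + 3)*factorial(k + 2)/2**k.
s_(k+1) − s_k = (3*k**3 + 11*k**2 + 28*k + 18)*factorial(k + 2)/(2*2**k) = t_k.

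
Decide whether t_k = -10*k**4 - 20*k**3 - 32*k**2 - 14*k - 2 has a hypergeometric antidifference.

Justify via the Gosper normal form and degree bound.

Yes. s_k = 2*k**2*(-k**3 - 2*k + 2).

r(k) = (5*k**4 + 30*k**3 + 76*k**2 + 89*k + 39)/(5*k**4 + 10*k**3 + 16*k**2 + 7*k + 1) after simplifying.
Factor: A=1; B=1; C=k**4 + 2*k**3 + 16*k**2/5 + 7*k/5 + 1/5.
Solve (1)·f(k+1) − (1)·f(k) = k**4 + 2*k**3 + 16*k**2/5 + 7*k/5 + 1/5.
deg f ≤ 5 (via 0,0,4).
Solve for f: f(k) = k**2*(k**3 + 2*k - 2)/5 (degree 5 ≤ 5).
Get s_k = R·t_k = 2*k**2*(-k**3 - 2*k + 2) with R(k) = B(k−1)f(k)/C(k) = k**2*(k**3 + 2*k - 2)/(5*k**4 + 10*k**3 + 16*k**2 + 7*k + 1).
Δs = -10*k**4 - 20*k**3 - 32*k**2 - 14*k - 2, as required.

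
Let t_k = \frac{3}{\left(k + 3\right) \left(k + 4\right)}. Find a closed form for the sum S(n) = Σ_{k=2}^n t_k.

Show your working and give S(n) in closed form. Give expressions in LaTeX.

Ratio r(k) = (k + 3)/(k + 5).
Factor: A=k + 3; B=k + 5; C=1.
Key eq: (k + 3)·f(k+1) = (k + 4)·f(k) + (1).
d = 1 from the (1,1,0) case.
Solve for f: f(k) = k/3 (degree 1 ≤ 1).
Then R = B(k−1)f/C = k*(k + 4)/3, so s_k = R(k)·t_k = k/(k + 3).
Verify: 3/(k**2 + 7*k + 12) matches t_k.
Σ_(k=2)^n t_k = s_(n+1) − s_(2) = ((n + 1)/(n + 4)) − (2/5), i.e. 3*(n - 1)/(5*(n + 4)).

S(n) = \frac{3 \left(n - 1\right)}{5 \left(n + 4\right)}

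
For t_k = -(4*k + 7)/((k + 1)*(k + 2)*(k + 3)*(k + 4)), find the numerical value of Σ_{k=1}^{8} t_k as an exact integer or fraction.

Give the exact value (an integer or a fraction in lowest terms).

The ratio is (k + 1)*(4*k + 11)/((k + 5)*(4*k + 7)).
So A=k + 1 and B=k + 5, with C=k + 7/4.
Need (k + 1)·f(k+1) − (k + 4)·f(k) = k + 7/4.
deg f ≤ 3 (via 1,1,1).
Match coefficients ⇒ f(k) = k*(k**2 + 6*k + 7)/8.
Get s_k = R·t_k = k*(-k**2 - 6*k - 7)/(2*(k + 1)*(k + 2)*(k + 3)) with R(k) = B(k−1)f(k)/C(k) = k*(k + 4)*(k**2 + 6*k + 7)/(2*(4*k + 7)).
Check: Δs_k = (-4*k - 7)/(k**4 + 10*k**3 + 35*k**2 + 50*k + 24). ✓
Telescoping: Σ = s_(9) − s_(1) = -213/440 − (-7/24) = -127/660.

Σ = -127/660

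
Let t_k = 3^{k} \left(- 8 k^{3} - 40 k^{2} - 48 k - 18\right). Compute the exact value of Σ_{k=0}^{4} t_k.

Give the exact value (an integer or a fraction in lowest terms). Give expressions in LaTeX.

Σ = -133650

t_(k+1)/t_k = 3*(4*k**3 + 32*k**2 + 76*k + 57)/(4*k**3 + 20*k**2 + 24*k + 9).
A = 3, B = 1, C = k**3 + 5*k**2 + 6*k + 9/4.
Set up (3)·f(k+1) − (1)·f(k) − (k**3 + 5*k**2 + 6*k + 9/4) = 0.
d = 3 from the (0,0,3) case.
A polynomial solution: f(k) = k**2*(2*k + 1)/4.
Get s_k = R·t_k = 3**k*k**2*(-4*k - 2) with R(k) = B(k−1)f(k)/C(k) = k**2*(2*k + 1)/(4*k**3 + 20*k**2 + 24*k + 9).
s_(k+1) − s_k = 3**k*(-8*k**3 - 40*k**2 - 48*k - 18) = t_k.
Sum = s_(5) − s_(0); s_(5) = -133650, s_(0) = 0 ⇒ -133650.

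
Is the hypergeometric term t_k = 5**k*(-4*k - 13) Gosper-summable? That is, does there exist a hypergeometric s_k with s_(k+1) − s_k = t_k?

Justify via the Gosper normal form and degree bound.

The ratio is 5*(4*k + 17)/(4*k + 13).
Gosper form: A/B · C(k+1)/C(k) with A=5, B=1, C=k + 13/4.
Need (5)·f(k+1) − (1)·f(k) = k + 13/4.
d = 1 from the (0,0,1) case.
Solving with deg f ≤ 1: f(k) = (k + 2)/4.
So s_k = (B(k−1)f/C)·t_k = ((k + 2)/(4*k + 13))·t_k = 5**k*(-k - 2).
s_(k+1) − s_k = 5**k*(-4*k - 13) = t_k.

Yes. s_k = 5**k*(-k - 2).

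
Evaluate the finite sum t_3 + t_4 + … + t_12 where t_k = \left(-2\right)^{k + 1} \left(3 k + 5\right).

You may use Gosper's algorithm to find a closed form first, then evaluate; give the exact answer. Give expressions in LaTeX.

Compute t_(k+1)/t_k: get 2*(-3*k - 8)/(3*k + 5).
Take A(k)=-2, B(k)=1, C(k)=k + 5/3.
Need (-2)·f(k+1) − (1)·f(k) = k + 5/3.
Bound: deg f ≤ 1.
Solving with deg f ≤ 1: f(k) = -(k + 1)/3.
Then R = B(k−1)f/C = -(k + 1)/(3*k + 5), so s_k = R(k)·t_k = 2*(-2)**k*(k + 1).
s_(k+1) − s_k = (-2)**(k + 1)*(3*k + 5) = t_k.
Sum = s_(13) − s_(3); s_(13) = -229376, s_(3) = -64 ⇒ -229312.

Σ = -229312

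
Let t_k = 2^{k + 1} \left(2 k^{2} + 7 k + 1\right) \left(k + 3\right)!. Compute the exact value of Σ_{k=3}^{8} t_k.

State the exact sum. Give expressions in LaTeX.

Σ = 3923981084160

r(k) = 2*(2*k**3 + 19*k**2 + 54*k + 40)/(2*k**2 + 7*k + 1) after simplifying.
Gosper form: A/B · C(k+1)/C(k) with A=2*k + 8, B=1, C=k**2 + 7*k/2 + 1/2.
Key eq: (2*k + 8)·f(k+1) = (1)·f(k) + (k**2 + 7*k/2 + 1/2).
deg f ≤ 1 (via 1,0,2).
Solving with deg f ≤ 1: f(k) = (k - 1)/2.
Get s_k = R·t_k = 2**(k + 1)*(k - 1)*factorial(k + 3) with R(k) = B(k−1)f(k)/C(k) = (k - 1)/(2*k**2 + 7*k + 1).
s_(k+1) − s_k = 2**(k + 1)*(2*k**2 + 7*k + 1)*factorial(k + 3) = t_k.
Evaluate s at k=9 and k=3: 3923981107200 and 23040; difference 3923981084160.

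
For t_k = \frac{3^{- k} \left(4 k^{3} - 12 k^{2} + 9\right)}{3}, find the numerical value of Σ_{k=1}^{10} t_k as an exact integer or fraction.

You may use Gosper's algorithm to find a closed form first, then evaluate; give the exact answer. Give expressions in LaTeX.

Σ = 174844/177147

The ratio is (4*k**3 - 12*k + 1)/(3*(4*k**3 - 12*k**2 + 9)).
Gosper form: A/B · C(k+1)/C(k) with A=1/3, B=1, C=k**3 - 3*k**2 + 9/4.
Solve (1/3)·f(k+1) − (1)·f(k) = k**3 - 3*k**2 + 9/4.
From deg A=0, deg B=0, deg C=3: d=3.
A polynomial solution: f(k) = -3*(2*k**3 - 3*k**2 + 4)/4.
R(k) = B(k−1)·f(k)/C(k) = -3*(2*k**3 - 3*k**2 + 4)/(4*k**3 - 12*k**2 + 9); s_k = R·t_k = (-2*k**3 + 3*k**2 - 4)/3**k.
s_(k+1) − s_k = (4*k**3 - 12*k**2 + 9)/(3*3**k) = t_k.
Sum = s_(11) − s_(1); s_(11) = -2303/177147, s_(1) = -1 ⇒ 174844/177147.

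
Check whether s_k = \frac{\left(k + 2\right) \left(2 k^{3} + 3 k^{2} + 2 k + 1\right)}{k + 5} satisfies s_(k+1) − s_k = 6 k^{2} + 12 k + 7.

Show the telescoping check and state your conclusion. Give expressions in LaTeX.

s_(k+1) = (2*k**4 + 15*k**3 + 41*k**2 + 50*k + 24)/(k + 6)
s_(k+1) − s_k = 2*(3*k**4 + 33*k**3 + 101*k**2 + 121*k + 54)/(k**2 + 11*k + 30)
(s_(k+1) − s_k) − t_k = 3*(-4*k**3 - 39*k**2 - 65*k - 34)/(k**2 + 11*k + 30)

Invalid: residual \frac{3 \left(- 4 k^{3} - 39 k^{2} - 65 k - 34\right)}{k^{2} + 11 k + 30} ≠ 0.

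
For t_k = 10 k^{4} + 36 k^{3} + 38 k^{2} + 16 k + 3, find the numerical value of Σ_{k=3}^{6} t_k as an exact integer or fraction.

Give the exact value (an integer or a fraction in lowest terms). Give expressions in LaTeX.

Σ = 41700

Compute t_(k+1)/t_k: get (10*k**4 + 76*k**3 + 206*k**2 + 240*k + 103)/(10*k**4 + 36*k**3 + 38*k**2 + 16*k + 3).
Normal form (A,B,C) = (1, 1, k**4 + 18*k**3/5 + 19*k**2/5 + 8*k/5 + 3/10).
Solve (1)·f(k+1) − (1)·f(k) = k**4 + 18*k**3/5 + 19*k**2/5 + 8*k/5 + 3/10.
deg f ≤ 5 (via 0,0,4).
A polynomial solution: f(k) = k*(2*k**4 + 4*k**3 - 2*k**2 - 2*k + 1)/10.
Get s_k = R·t_k = k*(2*k**4 + 4*k**3 - 2*k**2 - 2*k + 1) with R(k) = B(k−1)f(k)/C(k) = k*(2*k**4 + 4*k**3 - 2*k**2 - 2*k + 1)/(10*k**4 + 36*k**3 + 38*k**2 + 16*k + 3).
Check: Δs_k = 10*k**4 + 36*k**3 + 38*k**2 + 16*k + 3. ✓
Evaluate s at k=7 and k=3: 42441 and 741; difference 41700.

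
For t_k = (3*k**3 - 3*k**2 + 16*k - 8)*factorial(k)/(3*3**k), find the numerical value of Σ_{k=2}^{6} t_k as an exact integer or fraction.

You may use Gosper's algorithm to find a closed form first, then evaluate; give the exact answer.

Step 1: r(k) = (3*k**4 + 9*k**3 + 25*k**2 + 27*k + 8)/(3*(3*k**3 - 3*k**2 + 16*k - 8)).
Factor: A=k/3 + 1/3; B=1; C=k**3 - k**2 + 16*k/3 - 8/3.
f must satisfy (k/3 + 1/3)·f(k+1) − (1)·f(k) = k**3 - k**2 + 16*k/3 - 8/3.
From deg A=1, deg B=0, deg C=3: d=2.
Coefficient equations give f(k) = 3*k**2 - 3*k + 4.
Certificate R = B(k−1)f/C = 3*(3*k**2 - 3*k + 4)/(3*k**3 - 3*k**2 + 16*k - 8) gives s_k = (3*k**2 - 3*k + 4)*factorial(k)/3**k.
Δs = (3*k**3 - 3*k**2 + 16*k - 8)*factorial(k)/(3*3**k), as required.
Evaluate s at k=7 and k=2: 72800/243 and 20/9; difference 72260/243.

Σ = 72260/243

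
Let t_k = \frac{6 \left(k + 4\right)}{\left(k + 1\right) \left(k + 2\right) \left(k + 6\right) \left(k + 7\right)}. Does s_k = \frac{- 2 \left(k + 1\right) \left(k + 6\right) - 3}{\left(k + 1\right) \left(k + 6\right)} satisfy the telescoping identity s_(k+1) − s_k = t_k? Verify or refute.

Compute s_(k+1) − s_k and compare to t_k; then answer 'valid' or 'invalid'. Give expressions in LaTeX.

s_(k+1) = (-2*(k + 2)*(k + 7) - 3)/((k + 2)*(k + 7))
s_(k+1) − s_k = 6*(k + 4)/(k**4 + 16*k**3 + 83*k**2 + 152*k + 84)
(s_(k+1) − s_k) − t_k = 0

Valid — Δs_k = t_k.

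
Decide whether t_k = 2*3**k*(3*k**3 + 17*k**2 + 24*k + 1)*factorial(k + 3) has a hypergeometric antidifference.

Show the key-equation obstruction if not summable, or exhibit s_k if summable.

t_(k+1)/t_k = 3*(3*k**4 + 38*k**3 + 171*k**2 + 313*k + 180)/(3*k**3 + 17*k**2 + 24*k + 1).
Factor: A=3*k + 12; B=1; C=k**3 + 17*k**2/3 + 8*k + 1/3.
Set up (3*k + 12)·f(k+1) − (1)·f(k) − (k**3 + 17*k**2/3 + 8*k + 1/3) = 0.
deg f ≤ 2 (via 1,0,3).
Match coefficients ⇒ f(k) = (k - 1)*(k + 1)/3.
Then R = B(k−1)f/C = (k - 1)*(k + 1)/(3*k**3 + 17*k**2 + 24*k + 1), so s_k = R(k)·t_k = 2*3**k*(k - 1)*(k + 1)*factorial(k + 3).
Verify: 2*3**k*(3*k**3 + 17*k**2 + 24*k + 1)*factorial(k + 3) matches t_k.

Yes. s_k = 2*3**k*(k - 1)*(k + 1)*factorial(k + 3).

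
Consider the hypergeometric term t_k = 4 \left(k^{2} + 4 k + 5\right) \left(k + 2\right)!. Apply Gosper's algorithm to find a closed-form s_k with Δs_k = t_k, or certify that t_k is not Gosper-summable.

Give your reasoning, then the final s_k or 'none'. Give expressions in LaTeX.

s_k = 4 \left(k + 1\right) \left(k + 2\right)!

The ratio is (k + 3)*(4*k + (k + 1)**2 + 9)/(k**2 + 4*k + 5).
Factor: A=k + 3; B=1; C=k**2 + 4*k + 5.
Solve (k + 3)·f(k+1) − (1)·f(k) = k**2 + 4*k + 5.
From deg A=1, deg B=0, deg C=2: d=1.
Solve for f: f(k) = k + 1 (degree 1 ≤ 1).
Then R = B(k−1)f/C = (k + 1)/(k**2 + 4*k + 5), so s_k = R(k)·t_k = 4*(k + 1)*factorial(k + 2).
Check: Δs_k = 4*(k**2 + 4*k + 5)*factorial(k + 2). ✓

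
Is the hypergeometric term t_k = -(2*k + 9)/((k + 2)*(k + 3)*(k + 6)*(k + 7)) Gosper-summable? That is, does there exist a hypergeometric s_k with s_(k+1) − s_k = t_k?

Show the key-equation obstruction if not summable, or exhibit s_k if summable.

Yes. s_k = k*(-k - 8)/(12*(k**2 + 8*k + 12)).

The ratio is (k + 2)*(k + 6)*(2*k + 11)/((k + 4)*(k + 8)*(2*k + 9)).
A = k + 2, B = k + 8, C = k**3 + 27*k**2/2 + 121*k/2 + 90.
Solve (k + 2)·f(k+1) − (k + 7)·f(k) = k**3 + 27*k**2/2 + 121*k/2 + 90.
Degrees (1,1,3) ⇒ d ≤ 5.
Coefficient equations give f(k) = k*(k + 3)*(k + 4)*(k + 5)*(k + 8)/24.
So s_k = (B(k−1)f/C)·t_k = (k*(k + 3)*(k + 7)*(k + 8)/(12*(2*k + 9)))·t_k = k*(-k - 8)/(12*(k**2 + 8*k + 12)).
s_(k+1) − s_k = (-2*k - 9)/(k**4 + 18*k**3 + 113*k**2 + 288*k + 252) = t_k.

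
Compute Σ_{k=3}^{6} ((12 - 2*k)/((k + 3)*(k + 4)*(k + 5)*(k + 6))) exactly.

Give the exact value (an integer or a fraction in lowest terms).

Compute t_(k+1)/t_k: get (k - 5)*(k + 3)/((k - 6)*(k + 7)).
A = k + 3, B = k + 7, C = k - 6.
Solve (k + 3)·f(k+1) − (k + 6)·f(k) = k - 6.
Bound: deg f ≤ 3.
Solve for f: f(k) = -k*(k**2 + 12*k + 67)/40 (degree 3 ≤ 3).
So s_k = (B(k−1)f/C)·t_k = (-k*(k + 6)*(k**2 + 12*k + 67)/(40*(k - 6)))·t_k = k*(k**2 + 12*k + 67)/(20*(k + 3)*(k + 4)*(k + 5)).
Verify: 2*(6 - k)/(k**4 + 18*k**3 + 119*k**2 + 342*k + 360) matches t_k.
Σ_(k=3)^(6) t_k = s_(7) − s_(3) = 7/132 − (1/20) = 1/330.

Σ = 1/330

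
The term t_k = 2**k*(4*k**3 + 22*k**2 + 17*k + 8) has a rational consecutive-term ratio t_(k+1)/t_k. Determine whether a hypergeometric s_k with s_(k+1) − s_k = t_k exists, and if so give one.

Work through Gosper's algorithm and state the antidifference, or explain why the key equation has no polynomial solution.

The ratio is 2*(4*k**3 + 34*k**2 + 73*k + 51)/(4*k**3 + 22*k**2 + 17*k + 8).
Take A(k)=2, B(k)=1, C(k)=k**3 + 11*k**2/2 + 17*k/4 + 2.
Solve (2)·f(k+1) − (1)·f(k) = k**3 + 11*k**2/2 + 17*k/4 + 2.
Bound: deg f ≤ 3.
Solve for f: f(k) = (4*k**3 - 2*k**2 + k + 2)/4 (degree 3 ≤ 3).
Get s_k = R·t_k = 2**k*(4*k**3 - 2*k**2 + k + 2) with R(k) = B(k−1)f(k)/C(k) = (4*k**3 - 2*k**2 + k + 2)/(4*k**3 + 22*k**2 + 17*k + 8).
Check: Δs_k = 2**k*(4*k**3 + 22*k**2 + 17*k + 8). ✓

s_k = 2**k*(4*k**3 - 2*k**2 + k + 2)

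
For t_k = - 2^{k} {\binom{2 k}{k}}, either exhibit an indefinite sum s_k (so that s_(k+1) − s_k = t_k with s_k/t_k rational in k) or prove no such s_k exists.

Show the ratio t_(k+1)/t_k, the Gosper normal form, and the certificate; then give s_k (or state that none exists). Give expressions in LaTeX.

none — t_k is not Gosper-summable

Ratio r(k) = 4*(2*k + 1)/(k + 1).
Gosper form: A/B · C(k+1)/C(k) with A=8*k + 4, B=k + 1, C=1.
Set up (8*k + 4)·f(k+1) − (k)·f(k) − (1) = 0.
d = -1 from the (1,1,0) case.
deg f ≤ -1 is impossible — no certificate.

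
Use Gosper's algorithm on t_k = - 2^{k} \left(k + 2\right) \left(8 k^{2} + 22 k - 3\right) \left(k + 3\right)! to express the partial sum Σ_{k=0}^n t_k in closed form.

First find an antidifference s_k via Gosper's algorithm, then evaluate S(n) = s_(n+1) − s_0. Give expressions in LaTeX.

Ratio r(k) = 2*(k + 3)*(k + 4)*(22*k + 8*(k + 1)**2 + 19)/((k + 2)*(8*k**2 + 22*k - 3)).
A = 2*k + 8, B = 1, C = k**3 + 19*k**2/4 + 41*k/8 - 3/4.
Solve (2*k + 8)·f(k+1) − (1)·f(k) = k**3 + 19*k**2/4 + 41*k/8 - 3/4.
Degrees (1,0,3) ⇒ d ≤ 2.
Coefficient equations give f(k) = (4*k**2 - 3*k - 2)/8.
So s_k = (B(k−1)f/C)·t_k = ((4*k**2 - 3*k - 2)/((k + 2)*(8*k**2 + 22*k - 3)))·t_k = 2**k*(-4*k**2 + 3*k + 2)*factorial(k + 3).
Δs = -2**k*(k + 2)*(8*k**2 + 22*k - 3)*factorial(k + 3), as required.
Σ_(k=0)^n t_k = s_(n+1) − s_(0) = (-2**(n + 1)*(4*n**2 + 5*n - 1)*factorial(n + 4)) − (12), i.e. -8*2**n*n**2*factorial(n + 4) - 10*2**n*n*factorial(n + 4) + 2*2**n*factorial(n + 4) - 12.

S(n) = - 8 \cdot 2^{n} n^{2} \left(n + 4\right)! - 10 \cdot 2^{n} n \left(n + 4\right)! + 2 \cdot 2^{n} \left(n + 4\right)! - 12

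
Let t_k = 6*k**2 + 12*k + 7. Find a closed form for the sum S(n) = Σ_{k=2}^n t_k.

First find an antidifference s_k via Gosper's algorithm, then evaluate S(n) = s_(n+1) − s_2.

t_(k+1)/t_k = (6*k**2 + 24*k + 25)/(6*k**2 + 12*k + 7).
A = 1, B = 1, C = k**2 + 2*k + 7/6.
Key eq: (1)·f(k+1) = (1)·f(k) + (k**2 + 2*k + 7/6).
d = 3 from the (0,0,2) case.
Solving with deg f ≤ 3: f(k) = k*(2*k**2 + 3*k + 2)/6.
Then R = B(k−1)f/C = k*(2*k**2 + 3*k + 2)/(6*k**2 + 12*k + 7), so s_k = R(k)·t_k = k*(2*k**2 + 3*k + 2).
s_(k+1) − s_k = 6*k**2 + 12*k + 7 = t_k.
s_(n+1) = 2*n**3 + 9*n**2 + 14*n + 7 and s_(2) = 32, so S(n) = 2*n**3 + 9*n**2 + 14*n - 25.

S(n) = 2*n**3 + 9*n**2 + 14*n - 25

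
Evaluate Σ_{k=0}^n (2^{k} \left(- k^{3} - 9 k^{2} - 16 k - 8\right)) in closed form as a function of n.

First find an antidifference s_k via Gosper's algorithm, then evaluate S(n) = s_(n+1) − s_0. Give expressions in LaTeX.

S(n) = - 2 \cdot 2^{n} n^{3} - 12 \cdot 2^{n} n^{2} - 14 \cdot 2^{n} n - 12 \cdot 2^{n} + 4

r(k) = 2*(k**3 + 12*k**2 + 37*k + 34)/(k**3 + 9*k**2 + 16*k + 8) after simplifying.
Factor: A=2; B=1; C=k**3 + 9*k**2 + 16*k + 8.
Need (2)·f(k+1) − (1)·f(k) = k**3 + 9*k**2 + 16*k + 8.
Degrees (0,0,3) ⇒ d ≤ 3.
A polynomial solution: f(k) = k**3 + 3*k**2 - 2*k + 4.
Certificate R = B(k−1)f/C = (k**3 + 3*k**2 - 2*k + 4)/((k + 1)*(k**2 + 8*k + 8)) gives s_k = 2**k*(-k**3 - 3*k**2 + 2*k - 4).
s_(k+1) − s_k = 2**k*(-k**3 - 9*k**2 - 16*k - 8) = t_k.
Σ_(k=0)^n t_k = s_(n+1) − s_(0) = (2**(n + 1)*(-n**3 - 6*n**2 - 7*n - 6)) − (-4), i.e. -2*2**n*n**3 - 12*2**n*n**2 - 14*2**n*n - 12*2**n + 4.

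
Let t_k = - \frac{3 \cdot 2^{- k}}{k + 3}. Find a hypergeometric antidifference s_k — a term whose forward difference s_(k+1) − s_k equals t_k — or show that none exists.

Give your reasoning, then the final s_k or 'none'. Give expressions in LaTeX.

Compute t_(k+1)/t_k: get (k + 3)/(2*(k + 4)).
Normal form (A,B,C) = (k/2 + 3/2, k + 4, 1).
Need (k/2 + 3/2)·f(k+1) − (k + 3)·f(k) = 1.
d = -1 from the (1,1,0) case.
Negative degree bound (-1): no f exists, t_k not Gosper-summable.

none — t_k is not Gosper-summable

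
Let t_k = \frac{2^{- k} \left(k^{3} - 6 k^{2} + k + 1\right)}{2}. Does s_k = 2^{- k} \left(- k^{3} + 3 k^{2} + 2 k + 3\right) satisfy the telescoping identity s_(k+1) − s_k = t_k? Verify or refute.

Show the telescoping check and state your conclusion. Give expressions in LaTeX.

s_(k+1) = (-k**3 + 5*k + 7)/(2*2**k)
s_(k+1) − s_k = (k**3 - 6*k**2 + k + 1)/(2*2**k)
(s_(k+1) − s_k) − t_k = 0

Valid: the claim telescopes to t_k.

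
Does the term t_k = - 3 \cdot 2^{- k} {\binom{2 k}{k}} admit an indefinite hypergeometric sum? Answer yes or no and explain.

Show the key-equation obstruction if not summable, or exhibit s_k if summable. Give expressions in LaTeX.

The ratio is (2*k + 1)/(k + 1).
Factor: A=2*k + 1; B=k + 1; C=1.
f must satisfy (2*k + 1)·f(k+1) − (k)·f(k) = 1.
From deg A=1, deg B=1, deg C=0: d=-1.
Negative degree bound (-1): no f exists, t_k not Gosper-summable.

No; the degree bound rules out any f.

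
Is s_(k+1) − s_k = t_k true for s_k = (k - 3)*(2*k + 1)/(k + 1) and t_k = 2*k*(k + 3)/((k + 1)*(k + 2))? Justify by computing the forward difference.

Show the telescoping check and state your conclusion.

valid; difference matches t_k

s_(k+1) = (k - 2)*(2*k + 3)/(k + 2)
s_(k+1) − s_k = 2*k*(k + 3)/(k**2 + 3*k + 2)
(s_(k+1) − s_k) − t_k = 0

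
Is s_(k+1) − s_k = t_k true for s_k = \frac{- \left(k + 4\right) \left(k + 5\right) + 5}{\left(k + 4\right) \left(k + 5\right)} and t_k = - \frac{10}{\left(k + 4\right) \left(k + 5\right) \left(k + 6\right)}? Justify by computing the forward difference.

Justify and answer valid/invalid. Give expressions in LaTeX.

Valid — Δs_k = t_k.

s_(k+1) = (-(k + 5)*(k + 6) + 5)/((k + 5)*(k + 6))
s_(k+1) − s_k = -10/(k**3 + 15*k**2 + 74*k + 120)
(s_(k+1) − s_k) − t_k = 0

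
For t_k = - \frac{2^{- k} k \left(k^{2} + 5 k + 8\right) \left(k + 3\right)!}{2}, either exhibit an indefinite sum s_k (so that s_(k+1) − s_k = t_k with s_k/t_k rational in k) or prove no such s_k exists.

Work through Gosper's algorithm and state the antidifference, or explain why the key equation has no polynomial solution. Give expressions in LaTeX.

s_k = - 2^{- k} \left(k^{2} + k - 4\right) \left(k + 3\right)!

Compute t_(k+1)/t_k: get (k + 1)*(k + 4)*(5*k + (k + 1)**2 + 13)/(2*k*(k**2 + 5*k + 8)).
Factor: A=k/2 + 2; B=1; C=k**3 + 5*k**2 + 8*k.
Solve (k/2 + 2)·f(k+1) − (1)·f(k) = k**3 + 5*k**2 + 8*k.
From deg A=1, deg B=0, deg C=3: d=2.
Match coefficients ⇒ f(k) = 2*(k**2 + k - 4).
R(k) = B(k−1)·f(k)/C(k) = 2*(k**2 + k - 4)/(k*(k**2 + 5*k + 8)); s_k = R·t_k = -(k**2 + k - 4)*factorial(k + 3)/2**k.
s_(k+1) − s_k = -k*(k**2 + 5*k + 8)*factorial(k + 3)/(2*2**k) = t_k.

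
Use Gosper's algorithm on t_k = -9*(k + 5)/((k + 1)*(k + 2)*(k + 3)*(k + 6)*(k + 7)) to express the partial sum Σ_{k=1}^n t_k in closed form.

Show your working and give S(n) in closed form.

Step 1: r(k) = (k + 1)*(k + 6)**2/((k + 4)*(k + 5)*(k + 8)).
Normal form (A,B,C) = (k + 1, k + 8, k**3 + 14*k**2 + 65*k + 100).
Solve (k + 1)·f(k+1) − (k + 7)·f(k) = k**3 + 14*k**2 + 65*k + 100.
Bound: deg f ≤ 6.
Coefficient equations give f(k) = k*(k + 3)*(k + 4)**2*(k + 5)**2/36.
R(k) = B(k−1)·f(k)/C(k) = k*(k + 3)*(k + 4)*(k + 7)/36; s_k = R·t_k = k*(-k**2 - 9*k - 20)/(4*(k**3 + 9*k**2 + 20*k + 12)).
Δs = 9*(-k - 5)/(k**5 + 19*k**4 + 131*k**3 + 401*k**2 + 540*k + 252), as required.
Σ_(k=1)^n t_k = s_(n+1) − s_(1) = ((-n**3 - 12*n**2 - 41*n - 30)/(4*(n**3 + 12*n**2 + 41*n + 42))) − (-5/28), i.e. n*(-n**2 - 12*n - 41)/(14*(n**3 + 12*n**2 + 41*n + 42)).

S(n) = n*(-n**2 - 12*n - 41)/(14*(n**3 + 12*n**2 + 41*n + 42))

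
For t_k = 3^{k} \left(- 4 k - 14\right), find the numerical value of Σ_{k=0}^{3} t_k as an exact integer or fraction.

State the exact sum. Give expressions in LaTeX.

The ratio is 3*(2*k + 9)/(2*k + 7).
Take A(k)=3, B(k)=1, C(k)=k + 7/2.
Solve (3)·f(k+1) − (1)·f(k) = k + 7/2.
From deg A=0, deg B=0, deg C=1: d=1.
Match coefficients ⇒ f(k) = (k + 2)/2.
R(k) = B(k−1)·f(k)/C(k) = (k + 2)/(2*k + 7); s_k = R·t_k = -2*3**k*(k + 2).
Δs = 3**k*(-4*k - 14), as required.
Telescoping: Σ = s_(4) − s_(0) = -972 − (-4) = -968.

Σ = -968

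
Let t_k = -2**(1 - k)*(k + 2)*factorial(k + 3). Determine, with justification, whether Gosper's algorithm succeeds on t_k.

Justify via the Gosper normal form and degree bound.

t_(k+1)/t_k = (k + 3)*(k + 4)/(2*(k + 2)).
Take A(k)=k/2 + 2, B(k)=1, C(k)=k + 2.
f must satisfy (k/2 + 2)·f(k+1) − (1)·f(k) = k + 2.
Bound: deg f ≤ 0.
Solving with deg f ≤ 0: f(k) = 2.
Get s_k = R·t_k = -2**(2 - k)*factorial(k + 3) with R(k) = B(k−1)f(k)/C(k) = 2/(k + 2).
s_(k+1) − s_k = -2**(1 - k)*(k + 2)*factorial(k + 3) = t_k.

Yes. s_k = -2**(2 - k)*factorial(k + 3).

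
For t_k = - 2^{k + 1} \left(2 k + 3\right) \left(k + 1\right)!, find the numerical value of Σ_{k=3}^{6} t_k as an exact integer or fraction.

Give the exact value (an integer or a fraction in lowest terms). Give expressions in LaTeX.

r(k) = 2*(k + 2)*(2*k + 5)/(2*k + 3) after simplifying.
Take A(k)=2*k + 4, B(k)=1, C(k)=k + 3/2.
Need (2*k + 4)·f(k+1) − (1)·f(k) = k + 3/2.
Bound: deg f ≤ 0.
Match coefficients ⇒ f(k) = 1/2.
So s_k = (B(k−1)f/C)·t_k = (1/(2*k + 3))·t_k = -2**(k + 1)*factorial(k + 1).
Check: Δs_k = -2**(k + 1)*(2*k + 3)*factorial(k + 1). ✓
Telescoping: Σ = s_(7) − s_(3) = -10321920 − (-384) = -10321536.

Σ = -10321536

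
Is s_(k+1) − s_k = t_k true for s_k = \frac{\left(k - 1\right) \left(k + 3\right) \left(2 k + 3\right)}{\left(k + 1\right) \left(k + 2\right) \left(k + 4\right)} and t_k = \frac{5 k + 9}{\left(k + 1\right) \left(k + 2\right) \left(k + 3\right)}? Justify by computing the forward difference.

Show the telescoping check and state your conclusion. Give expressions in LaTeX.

Invalid: residual \frac{2 k^{3} + 2 k^{2} - 29 k - 45}{k^{5} + 15 k^{4} + 85 k^{3} + 225 k^{2} + 274 k + 120} ≠ 0.

s_(k+1) = k*(k + 4)*(2*k + 5)/((k + 2)*(k + 3)*(k + 5))
s_(k+1) − s_k = (7*k**3 + 56*k**2 + 152*k + 135)/(k**5 + 15*k**4 + 85*k**3 + 225*k**2 + 274*k + 120)
(s_(k+1) − s_k) − t_k = (2*k**3 + 2*k**2 - 29*k - 45)/(k**5 + 15*k**4 + 85*k**3 + 225*k**2 + 274*k + 120)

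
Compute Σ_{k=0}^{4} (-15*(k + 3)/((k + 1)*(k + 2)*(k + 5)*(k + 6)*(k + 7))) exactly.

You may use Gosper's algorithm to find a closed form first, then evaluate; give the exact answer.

Step 1: r(k) = (k + 1)*(k + 4)*(k + 5)/((k + 3)**2*(k + 8)).
So A=k + 1 and B=k + 8, with C=k**3 + 10*k**2 + 33*k + 36.
Solve (k + 1)·f(k+1) − (k + 7)·f(k) = k**3 + 10*k**2 + 33*k + 36.
Bound: deg f ≤ 6.
A polynomial solution: f(k) = k*(k + 2)*(k + 3)*(k + 4)*(k**2 + 12*k + 41)/90.
Get s_k = R·t_k = k*(-k**2 - 12*k - 41)/(6*(k**3 + 12*k**2 + 41*k + 30)) with R(k) = B(k−1)f(k)/C(k) = k*(k + 2)*(k + 7)*(k**2 + 12*k + 41)/(90*(k + 3)).
Check: Δs_k = 15*(-k - 3)/(k**5 + 21*k**4 + 163*k**3 + 567*k**2 + 844*k + 420). ✓
Telescoping: Σ = s_(5) − s_(0) = -7/44 − (0) = -7/44.

Σ = -7/44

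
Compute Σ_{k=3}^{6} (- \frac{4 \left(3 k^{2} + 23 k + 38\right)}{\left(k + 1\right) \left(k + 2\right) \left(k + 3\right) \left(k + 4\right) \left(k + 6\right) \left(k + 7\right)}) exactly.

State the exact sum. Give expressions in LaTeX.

Σ = -103/7020

Step 1: r(k) = (k + 1)*(k + 6)*(23*k + 3*(k + 1)**2 + 61)/((k + 5)*(k + 8)*(3*k**2 + 23*k + 38)).
Take A(k)=k + 1, B(k)=k + 8, C(k)=k**3 + 38*k**2/3 + 51*k + 190/3.
f must satisfy (k + 1)·f(k+1) − (k + 7)·f(k) = k**3 + 38*k**2/3 + 51*k + 190/3.
d = 6 from the (1,1,3) case.
A polynomial solution: f(k) = k*(k + 2)*(k + 4)*(k + 5)*(k**2 + 10*k + 27)/54.
Then R = B(k−1)f/C = k*(k + 2)*(k + 4)*(k + 7)*(k**2 + 10*k + 27)/(18*(3*k**2 + 23*k + 38)), so s_k = R(k)·t_k = 2*k*(-k**2 - 10*k - 27)/(9*(k**3 + 10*k**2 + 27*k + 18)).
s_(k+1) − s_k = 4*(-3*k**2 - 23*k - 38)/(k**6 + 23*k**5 + 207*k**4 + 925*k**3 + 2144*k**2 + 2412*k + 1008) = t_k.
Sum = s_(7) − s_(3); s_(7) = -511/2340, s_(3) = -11/54 ⇒ -103/7020.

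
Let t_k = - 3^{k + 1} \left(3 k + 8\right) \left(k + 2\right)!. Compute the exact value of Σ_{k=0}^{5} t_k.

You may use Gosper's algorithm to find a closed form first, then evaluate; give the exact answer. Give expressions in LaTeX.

Σ = -88179834

Compute t_(k+1)/t_k: get 3*(k + 3)*(3*k + 11)/(3*k + 8).
Factor: A=3*k + 9; B=1; C=k + 8/3.
Set up (3*k + 9)·f(k+1) − (1)·f(k) − (k + 8/3) = 0.
From deg A=1, deg B=0, deg C=1: d=0.
Solve for f: f(k) = 1/3 (degree 0 ≤ 0).
R(k) = B(k−1)·f(k)/C(k) = 1/(3*k + 8); s_k = R·t_k = -3**(k + 1)*factorial(k + 2).
Δs = -3**(k + 1)*(3*k + 8)*factorial(k + 2), as required.
Telescoping: Σ = s_(6) − s_(0) = -88179840 − (-6) = -88179834.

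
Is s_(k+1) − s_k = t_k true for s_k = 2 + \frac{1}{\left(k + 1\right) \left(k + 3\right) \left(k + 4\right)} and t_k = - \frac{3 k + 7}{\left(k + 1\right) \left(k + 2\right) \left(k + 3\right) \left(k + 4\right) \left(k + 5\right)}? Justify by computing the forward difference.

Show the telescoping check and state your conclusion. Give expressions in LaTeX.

Valid: the claim telescopes to t_k.

s_(k+1) = 2 + 1/((k + 2)*(k + 4)*(k + 5))
s_(k+1) − s_k = ((k + 1)*(k + 3) - (k + 2)*(k + 5))/((k + 1)*(k + 2)*(k + 3)*(k + 4)*(k + 5))
(s_(k+1) − s_k) − t_k = 0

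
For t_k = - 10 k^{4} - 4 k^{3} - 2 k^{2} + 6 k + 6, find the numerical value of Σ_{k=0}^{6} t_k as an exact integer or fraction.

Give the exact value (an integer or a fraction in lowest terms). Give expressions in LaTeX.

t_(k+1)/t_k = (5*k**4 + 22*k**3 + 37*k**2 + 25*k + 2)/(5*k**4 + 2*k**3 + k**2 - 3*k - 3).
Take A(k)=1, B(k)=1, C(k)=k**4 + 2*k**3/5 + k**2/5 - 3*k/5 - 3/5.
f must satisfy (1)·f(k+1) − (1)·f(k) = k**4 + 2*k**3/5 + k**2/5 - 3*k/5 - 3/5.
Degrees (0,0,4) ⇒ d ≤ 5.
Solving with deg f ≤ 5: f(k) = k*(2*k**4 - 4*k**3 + 2*k**2 - 3*k - 3)/10.
Then R = B(k−1)f/C = k*(2*k**4 - 4*k**3 + 2*k**2 - 3*k - 3)/(2*(5*k**4 + 2*k**3 + k**2 - 3*k - 3)), so s_k = R(k)·t_k = k*(-2*k**4 + 4*k**3 - 2*k**2 + 3*k + 3).
s_(k+1) − s_k = -10*k**4 - 4*k**3 - 2*k**2 + 6*k + 6 = t_k.
Sum = s_(7) − s_(0); s_(7) = -24528, s_(0) = 0 ⇒ -24528.

Σ = -24528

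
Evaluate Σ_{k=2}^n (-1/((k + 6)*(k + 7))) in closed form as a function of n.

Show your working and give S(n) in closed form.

S(n) = (1 - n)/(8*(n + 7))

Step 1: r(k) = (k + 6)/(k + 8).
Normal form (A,B,C) = (k + 6, k + 8, 1).
Key eq: (k + 6)·f(k+1) = (k + 7)·f(k) + (1).
Bound: deg f ≤ 1.
Solve for f: f(k) = k/6 (degree 1 ≤ 1).
Certificate R = B(k−1)f/C = k*(k + 7)/6 gives s_k = -k/(6*k + 36).
Verify: -1/(k**2 + 13*k + 42) matches t_k.
Telescope: S(n) = s_(n+1) − s_(2) = (-n - 1)/(6*(n + 7)) − (-1/24) = (1 - n)/(8*(n + 7)).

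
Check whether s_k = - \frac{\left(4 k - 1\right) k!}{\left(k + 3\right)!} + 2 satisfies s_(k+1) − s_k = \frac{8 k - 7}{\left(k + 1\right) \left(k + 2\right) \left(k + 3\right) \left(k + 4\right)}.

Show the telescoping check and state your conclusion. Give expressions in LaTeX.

valid (s_(k+1) − s_k reduces to t_k)

s_(k+1) = (2*k**3 + 18*k**2 + 48*k + 45)/((k + 2)*(k + 3)*(k + 4))
s_(k+1) − s_k = (8*k - 7)/((k + 1)*(k + 2)*(k + 3)*(k + 4))
(s_(k+1) − s_k) − t_k = 0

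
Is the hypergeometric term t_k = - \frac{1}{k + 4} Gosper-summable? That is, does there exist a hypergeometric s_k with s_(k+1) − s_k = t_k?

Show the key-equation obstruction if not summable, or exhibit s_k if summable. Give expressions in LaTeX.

Compute t_(k+1)/t_k: get (k + 4)/(k + 5).
Gosper form: A/B · C(k+1)/C(k) with A=k + 4, B=k + 5, C=1.
f must satisfy (k + 4)·f(k+1) − (k + 4)·f(k) = 1.
From deg A=1, deg B=1, deg C=0: d=0.
Write f(k) = c0. Then LHS − RHS = -1, requiring -1 = 0: contradictory. No certificate.

No. Not Gosper-summable.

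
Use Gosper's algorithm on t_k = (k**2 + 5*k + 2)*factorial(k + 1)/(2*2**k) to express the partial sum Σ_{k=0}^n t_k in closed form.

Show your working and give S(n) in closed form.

Ratio r(k) = (k + 2)*(5*k + (k + 1)**2 + 7)/(2*(k**2 + 5*k + 2)).
Gosper form: A/B · C(k+1)/C(k) with A=k/2 + 1, B=1, C=k**2 + 5*k + 2.
Key eq: (k/2 + 1)·f(k+1) = (1)·f(k) + (k**2 + 5*k + 2).
Bound: deg f ≤ 1.
Coefficient equations give f(k) = 2*(k + 4).
Get s_k = R·t_k = (k + 4)*factorial(k + 1)/2**k with R(k) = B(k−1)f(k)/C(k) = 2*(k + 4)/(k**2 + 5*k + 2).
s_(k+1) − s_k = (k**2 + 5*k + 2)*factorial(k + 1)/(2*2**k) = t_k.
Telescope: S(n) = s_(n+1) − s_(0) = 2**(-n - 1)*(n + 5)*factorial(n + 2) − (4) = 2**(-n - 1)*(-2**(n + 3) + n**3*factorial(n) + 8*n**2*factorial(n) + 17*n*factorial(n) + 10*factorial(n)).

S(n) = 2**(-n - 1)*(-2**(n + 3) + n**3*factorial(n) + 8*n**2*factorial(n) + 17*n*factorial(n) + 10*factorial(n))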